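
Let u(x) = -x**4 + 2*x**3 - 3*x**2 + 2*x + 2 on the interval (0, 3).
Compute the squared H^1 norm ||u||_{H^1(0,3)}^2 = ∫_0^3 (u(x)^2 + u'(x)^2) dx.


||u||_{H^1}^2 = 176739/70

The H^1 norm (squared) on an interval (0, L) is
  ||u||_{H^1}^2 = ∫_0^L u(x)^2 dx + ∫_0^L u'(x)^2 dx.
Compute u'(x) = -4*x**3 + 6*x**2 - 6*x + 2.
Then u(x)^2 = x**8 - 4*x**7 + 10*x**6 - 16*x**5 + 13*x**4 - 4*x**3 - 8*x**2 + 8*x + 4 and u'(x)^2 = 16*x**6 - 48*x**5 + 84*x**4 - 88*x**3 + 60*x**2 - 24*x + 4.
Integrate each monomial from 0 to 3 using ∫_0^3 c·x^n dx = c·3^(n+1)/(n+1):
  ∫_0^3 u(x)^2 dx = ∫_0^3 (x^8 - 4*x^7 + 10*x^6 - 16*x^5 + 13*x^4 - 4*x^3 - 8*x^2 + 8*x + 4) dx. Term by term:
    ∫_0^3 x^8 dx = 2187;  ∫_0^3 -4*x^7 dx = -6561/2;  ∫_0^3 10*x^6 dx = 21870/7;
    ∫_0^3 -16*x^5 dx = -1944;  ∫_0^3 13*x^4 dx = 3159/5;  ∫_0^3 -4*x^3 dx = -81;
    ∫_0^3 -8*x^2 dx = -72;  ∫_0^3 8*x dx = 36;  ∫_0^3 4 dx = 12.
  Sum: 2187 − 6561/2 + 21870/7 − 1944 + 3159/5 − 81 − 72 + 36 + 12 = 42951/70.
  ∫_0^3 u'(x)^2 dx = ∫_0^3 (16*x^6 - 48*x^5 + 84*x^4 - 88*x^3 + 60*x^2 - 24*x + 4) dx. Term by term:
    ∫_0^3 16*x^6 dx = 34992/7;  ∫_0^3 -48*x^5 dx = -5832;  ∫_0^3 84*x^4 dx = 20412/5;
    ∫_0^3 -88*x^3 dx = -1782;  ∫_0^3 60*x^2 dx = 540;  ∫_0^3 -24*x dx = -108;
    ∫_0^3 4 dx = 12.
  Sum: 34992/7 − 5832 + 20412/5 − 1782 + 540 − 108 + 12 = 66894/35.
Adding: ||u||_{H^1}^2 = 42951/70 + 66894/35 = 176739/70.


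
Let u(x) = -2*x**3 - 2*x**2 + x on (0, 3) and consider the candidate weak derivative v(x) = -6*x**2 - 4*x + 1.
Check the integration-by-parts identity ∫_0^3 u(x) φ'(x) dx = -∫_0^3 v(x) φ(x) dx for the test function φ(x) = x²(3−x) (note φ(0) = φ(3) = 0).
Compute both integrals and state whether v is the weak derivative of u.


LHS = 3753/20, RHS = 3753/20. Yes, v = u' weakly.

u(x) = -2*x**3 - 2*x**2 + x, classical derivative u'(x) = -6*x**2 - 4*x + 1.
φ(x) = x²(3−x), so φ'(x) = 3*x*(2 - x).
Note φ(0) = φ(3) = 0, so the boundary term u·φ vanishes.
LHS = ∫_0^3 u(x) φ'(x) dx = ∫_0^3 (6*x^5 - 6*x^4 - 15*x^3 + 6*x^2) dx. Term by term:
  ∫_0^3 6*x^5 dx = 729;  ∫_0^3 -6*x^4 dx = -1458/5;  ∫_0^3 -15*x^3 dx = -1215/4;
  ∫_0^3 6*x^2 dx = 54.
Sum: 729 − 1458/5 − 1215/4 + 54 = 3753/20.
So LHS = 3753/20.
∫_0^3 v(x) φ(x) dx = ∫_0^3 (6*x^5 - 14*x^4 - 13*x^3 + 3*x^2) dx. Term by term:
  ∫_0^3 6*x^5 dx = 729;  ∫_0^3 -14*x^4 dx = -3402/5;  ∫_0^3 -13*x^3 dx = -1053/4;
  ∫_0^3 3*x^2 dx = 27.
Sum: 729 − 3402/5 − 1053/4 + 27 = -3753/20.
So RHS = -∫_0^3 v(x) φ(x) dx = 3753/20.
LHS = RHS, so the identity holds for this test φ.
Moreover u is smooth here and v(x) = u'(x) = -6*x**2 - 4*x + 1 pointwise, so the identity holds for every test function. Hence v is the weak derivative of u.


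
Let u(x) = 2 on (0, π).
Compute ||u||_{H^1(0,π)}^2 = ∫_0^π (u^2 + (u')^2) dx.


||u||_{H^1(0,π)}^2 = 4*π

u'(x) = 0.
Expand u² and (u')² and integrate term by term on (0, π), using: for integers n ≥ 1, ∫_0^π sin²(nx) dx = ∫_0^π cos²(nx) dx = π/2; for n ≠ n', ∫_0^π sin(nx)sin(n'x) dx = ∫_0^π cos(nx)cos(n'x) dx = 0; and by product-to-sum, ∫_0^π sin(nx)cos(n'x) dx = ½∫_0^π [sin((n+n')x) + sin((n−n')x)] dx, which is 0 when n+n' is even and 2n/(n²−n'²) when n+n' is odd (it need not vanish on (0, π)). For the constant mode: ∫_0^π 1 dx = π, ∫_0^π cos(nx) dx = 0, ∫_0^π sin(nx) dx = (1−(−1)^n)/n.
  u² squared terms: (2)²·∫1 dx = 4·π = 4*π.
  So ∫_0^π u² dx = 4*π.
  u' ≡ 0, so ∫_0^π (u')² dx = 0.
||u||_{H^1}^2 = (4*π) + (0) = 4*π.


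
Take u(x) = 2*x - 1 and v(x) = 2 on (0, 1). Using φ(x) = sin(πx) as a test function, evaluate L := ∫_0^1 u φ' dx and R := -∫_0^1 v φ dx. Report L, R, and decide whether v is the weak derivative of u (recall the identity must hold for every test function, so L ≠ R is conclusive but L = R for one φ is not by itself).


LHS = -4/π, RHS = -4/π. Yes, v = u' weakly.

u(x) = 2*x - 1, classical derivative u'(x) = 2.
φ(x) = sin(πx), so φ'(x) = π*cos(π*x).
Note φ(0) = φ(1) = 0, so the boundary term u·φ vanishes.
LHS = ∫_0^1 u(x) φ'(x) dx = ∫_0^1 (2*π*x*cos(π*x) - π*cos(π*x)) dx. Term by term:
  ∫_0^1 -π*cos(π*x) dx = 0;  ∫_0^1 2*π*x*cos(π*x) dx = -4/π.
Sum: 0 − 4/π = -4/π.
So LHS = -4/π.
∫_0^1 v(x) φ(x) dx = ∫_0^1 (2*sin(π*x)) dx. Term by term:
  ∫_0^1 2*sin(π*x) dx = 4/π.
So RHS = -∫_0^1 v(x) φ(x) dx = -4/π.
LHS = RHS, so the identity holds for this test φ.
Moreover u is smooth here and v(x) = u'(x) = 2 pointwise, so the identity holds for every test function. Hence v is the weak derivative of u.


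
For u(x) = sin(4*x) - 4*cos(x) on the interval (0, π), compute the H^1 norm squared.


||u||_{H^1(0,π)}^2 = -128/15 + 49*π/2

u'(x) = 4*sin(x) + 4*cos(4*x).
Expand u² and (u')² and integrate term by term on (0, π), using: for integers n ≥ 1, ∫_0^π sin²(nx) dx = ∫_0^π cos²(nx) dx = π/2; for n ≠ n', ∫_0^π sin(nx)sin(n'x) dx = ∫_0^π cos(nx)cos(n'x) dx = 0; and by product-to-sum, ∫_0^π sin(nx)cos(n'x) dx = ½∫_0^π [sin((n+n')x) + sin((n−n')x)] dx, which is 0 when n+n' is even and 2n/(n²−n'²) when n+n' is odd (it need not vanish on (0, π)).
  u² squared terms: (-4)²·∫cos(x)² dx = 16·π/2 = 8*π;  (1)²·∫sin(4x)² dx = 1·π/2 = π/2.
  u² cross terms: 2·(-4)·(1)·∫cos(x)·sin(4x) dx = -8·(8/15) = -64/15.
  So ∫_0^π u² dx = 8*π + π/2 − 64/15 = -64/15 + 17*π/2.
  (u')² squared terms: (4)²·∫cos(4x)² dx = 16·π/2 = 8*π;  (4)²·∫sin(x)² dx = 16·π/2 = 8*π.
  (u')² cross terms: 2·(4)·(4)·∫cos(4x)·sin(x) dx = 32·(-2/15) = -64/15.
  So ∫_0^π (u')² dx = 8*π + 8*π − 64/15 = -64/15 + 16*π.
||u||_{H^1}^2 = (-64/15 + 17*π/2) + (-64/15 + 16*π) = -128/15 + 49*π/2.


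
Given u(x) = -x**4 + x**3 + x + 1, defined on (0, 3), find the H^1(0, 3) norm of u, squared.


||u||_{H^1}^2 = 433011/140

The H^1 norm (squared) on an interval (0, L) is
  ||u||_{H^1}^2 = ∫_0^L u(x)^2 dx + ∫_0^L u'(x)^2 dx.
Compute u'(x) = -4*x**3 + 3*x**2 + 1.
Then u(x)^2 = x**8 - 2*x**7 + x**6 - 2*x**5 + 2*x**3 + x**2 + 2*x + 1 and u'(x)^2 = 16*x**6 - 24*x**5 + 9*x**4 - 8*x**3 + 6*x**2 + 1.
Integrate each monomial from 0 to 3 using ∫_0^3 c·x^n dx = c·3^(n+1)/(n+1):
  ∫_0^3 u(x)^2 dx = ∫_0^3 (x^8 - 2*x^7 + x^6 - 2*x^5 + 2*x^3 + x^2 + 2*x + 1) dx. Term by term:
    ∫_0^3 x^8 dx = 2187;  ∫_0^3 -2*x^7 dx = -6561/4;  ∫_0^3 x^6 dx = 2187/7;
    ∫_0^3 -2*x^5 dx = -243;  ∫_0^3 2*x^3 dx = 81/2;  ∫_0^3 x^2 dx = 9;
    ∫_0^3 2*x dx = 9;  ∫_0^3 1 dx = 3.
  Sum: 2187 − 6561/4 + 2187/7 − 243 + 81/2 + 9 + 9 + 3 = 18975/28.
  ∫_0^3 u'(x)^2 dx = ∫_0^3 (16*x^6 - 24*x^5 + 9*x^4 - 8*x^3 + 6*x^2 + 1) dx. Term by term:
    ∫_0^3 16*x^6 dx = 34992/7;  ∫_0^3 -24*x^5 dx = -2916;  ∫_0^3 9*x^4 dx = 2187/5;
    ∫_0^3 -8*x^3 dx = -162;  ∫_0^3 6*x^2 dx = 54;  ∫_0^3 1 dx = 3.
  Sum: 34992/7 − 2916 + 2187/5 − 162 + 54 + 3 = 84534/35.
Adding: ||u||_{H^1}^2 = 18975/28 + 84534/35 = 433011/140.


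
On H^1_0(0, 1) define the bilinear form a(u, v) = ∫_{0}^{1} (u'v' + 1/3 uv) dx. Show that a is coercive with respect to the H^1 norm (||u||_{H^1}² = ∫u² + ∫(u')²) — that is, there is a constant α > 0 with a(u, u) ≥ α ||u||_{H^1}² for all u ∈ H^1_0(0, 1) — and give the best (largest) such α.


α = (1/3 + π^2)/(1 + π^2)

Coercivity of a(·,·) on H^1_0(0, 1) means a(u, u) ≥ α ||u||_{H^1}² for every u ∈ H^1_0.
The interval has length L = 1, and Poincaré/coercivity depend only on L. Here a(u, u) = ∫(u')² + (1/3)·∫u².
Here 0 < c = 1/3 < 1. The condition a(u,u) ≥ α||u||_{H^1}² reads (1−α)∫(u')² ≥ (α−c)∫u². Any admissible α is ≤ 1 (rapidly oscillating u have ∫u²/∫(u')² → 0), and α = 1 would force 0 ≥ (1−c)∫u², impossible since c < 1; so 1−α > 0. By the sharp Poincaré inequality on H^1_0 of an interval of length L, ∫(u')² ≥ (π/L)²∫u² with equality for the first sine mode sin(π(x−x₀)/L) (x₀ the left endpoint), so the inequality holds for all u iff (1−α)(π/L)² ≥ α − c, i.e. α ≤ ((π/L)² + c)/((π/L)² + 1) = (1 + c(L/π)²)/(1 + (L/π)²). With (π/L)² = π^2 and c = 1/3, the largest admissible constant is α = ((π/L)² + c)/((π/L)² + 1).
Simplifying, α = (1/3 + π^2)/(1 + π^2).


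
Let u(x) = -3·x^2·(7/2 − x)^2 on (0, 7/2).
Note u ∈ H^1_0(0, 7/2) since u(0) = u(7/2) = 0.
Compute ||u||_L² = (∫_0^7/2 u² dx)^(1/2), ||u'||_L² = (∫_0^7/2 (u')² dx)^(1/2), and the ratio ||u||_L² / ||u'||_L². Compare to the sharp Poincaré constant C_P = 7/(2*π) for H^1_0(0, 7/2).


||u||_L² / ||u'||_L² = 7*sqrt(3)/12 < C_P = 7/(2*π).

u(x) = -3·x^2·(7/2 − x)^2, so u'(x) = 3*x*(-8*x^2 + 42*x - 49)/2.
u(x) = -3·x^2·(7/2 − x)^2 vanishes at x = 0 and x = 7/2, so u ∈ H^1_0(0, 7/2). Differentiate via the product rule and integrate the resulting polynomials term by term.
  ∫_0^7/2 u² dx = ∫_0^7/2 (9*x^8 - 126*x^7 + 1323*x^6/2 - 3087*x^5/2 + 21609*x^4/16) dx. Term by term:
    ∫_0^7/2 9*x^8 dx = 40353607/512;  ∫_0^7/2 -126*x^7 dx = -363182463/1024;  ∫_0^7/2 1323*x^6/2 dx = 155649627/256;
    ∫_0^7/2 -3087*x^5/2 dx = -121060821/256;  ∫_0^7/2 21609*x^4/16 dx = 363182463/2560.
  Sum: 40353607/512 − 363182463/1024 + 155649627/256 − 121060821/256 + 363182463/2560 = 5764801/5120.
  ∫_0^7/2 (u')² dx = ∫_0^7/2 (144*x^6 - 1512*x^5 + 5733*x^4 - 9261*x^3 + 21609*x^2/4) dx. Term by term:
    ∫_0^7/2 144*x^6 dx = 1058841/8;  ∫_0^7/2 -1512*x^5 dx = -7411887/16;  ∫_0^7/2 5733*x^4 dx = 96354531/160;
    ∫_0^7/2 -9261*x^3 dx = -22235661/64;  ∫_0^7/2 21609*x^2/4 dx = 2470629/32.
  Sum: 1058841/8 − 7411887/16 + 96354531/160 − 22235661/64 + 2470629/32 = 352947/320.
∫_0^7/2 u² dx = 5764801/5120, so ||u||_L² = 2401*sqrt(5)/160.
∫_0^7/2 (u')² dx = 352947/320, so ||u'||_L² = 343*sqrt(15)/40.
Ratio ||u||_L² / ||u'||_L² = 7*sqrt(3)/12.
Sharp Poincaré constant on H^1_0(0, 7/2) is C_P = L/π = 7/(2*π), achieved by sin(2*π/7·x).
A polynomial bump cannot attain the sharp Poincaré constant (only the first sine eigenfunction does), so the ratio is strictly less than C_P, consistent with ||u||_L² ≤ C_P ||u'||_L².


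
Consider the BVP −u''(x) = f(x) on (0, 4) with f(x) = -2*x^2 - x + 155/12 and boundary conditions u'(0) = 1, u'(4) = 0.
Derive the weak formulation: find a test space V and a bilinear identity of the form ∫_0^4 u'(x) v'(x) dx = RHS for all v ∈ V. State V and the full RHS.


V = H^1(0, 4) (v unrestricted at boundary; u is determined up to an additive constant); weak form: ∫_0^4 u'v' dx = ∫_0^4 (-2*x^2 - x + 155/12) v dx − v(0) for all v ∈ V.

Multiply both sides by a test function v and integrate from 0 to 4:
  ∫_0^4 −u''(x) v(x) dx = ∫_0^4 f(x) v(x) dx.
Integrate the LHS by parts once:
  ∫_0^4 −u'' v dx = −[u'(x) v(x)]_0^4 + ∫_0^4 u'(x) v'(x) dx.
Thus ∫_0^4 u'(x) v'(x) dx = ∫_0^4 f(x) v(x) dx + [u'(x) v(x)]_0^4.
Choose V so that boundary terms are either known or forced to vanish.
u has inhomogeneous Neumann u'(0) = 1, u'(4) = 0. [u' v]_0^4 = (0)·v(4) − (1)·v(0) = − v(0). Take V = H^1(0, 4); boundary term becomes part of RHS.
Weak formulation: find u (satisfying any essential BC) such that ∫_0^4 u'(x) v'(x) dx = ∫_0^4 f v dx − v(0) for all v ∈ V (Neumann data are natural BCs: they enter the RHS as boundary terms).
Substituting f(x) = -2*x^2 - x + 155/12, the right-hand side is ∫_0^4 (-2*x^2 - x + 155/12) v dx − v(0).
Compatibility check (pure Neumann): taking v ≡ 1 ∈ V gives 0 = ∫_0^4 f dx + (0) − (1), i.e. ∫_0^4 f dx must equal u'(0) − u'(4) = 1. Indeed ∫_0^4 (-2*x^2 - x + 155/12) dx = 1, so the data are compatible. The solution is then unique only up to an additive constant (fix it e.g. by requiring ∫_0^4 u dx = 0).


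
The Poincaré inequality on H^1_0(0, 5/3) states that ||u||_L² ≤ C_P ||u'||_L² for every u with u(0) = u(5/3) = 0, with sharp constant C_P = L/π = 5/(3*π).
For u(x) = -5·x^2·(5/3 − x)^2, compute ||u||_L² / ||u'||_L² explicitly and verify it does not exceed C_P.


||u||_L² / ||u'||_L² = 5*sqrt(3)/18 < C_P = 5/(3*π).

u(x) = -5·x^2·(5/3 − x)^2, so u'(x) = 10*x*(-18*x^2 + 45*x - 25)/9.
u(x) = -5·x^2·(5/3 − x)^2 vanishes at x = 0 and x = 5/3, so u ∈ H^1_0(0, 5/3). Differentiate via the product rule and integrate the resulting polynomials term by term.
  ∫_0^5/3 u² dx = ∫_0^5/3 (25*x^8 - 500*x^7/3 + 1250*x^6/3 - 12500*x^5/27 + 15625*x^4/81) dx. Term by term:
    ∫_0^5/3 25*x^8 dx = 48828125/177147;  ∫_0^5/3 -500*x^7/3 dx = -48828125/39366;  ∫_0^5/3 1250*x^6/3 dx = 97656250/45927;
    ∫_0^5/3 -12500*x^5/27 dx = -97656250/59049;  ∫_0^5/3 15625*x^4/81 dx = 9765625/19683.
  Sum: 48828125/177147 − 48828125/39366 + 97656250/45927 − 97656250/59049 + 9765625/19683 = 9765625/2480058.
  ∫_0^5/3 (u')² dx = ∫_0^5/3 (400*x^6 - 2000*x^5 + 32500*x^4/9 - 25000*x^3/9 + 62500*x^2/81) dx. Term by term:
    ∫_0^5/3 400*x^6 dx = 31250000/15309;  ∫_0^5/3 -2000*x^5 dx = -15625000/2187;  ∫_0^5/3 32500*x^4/9 dx = 20312500/2187;
    ∫_0^5/3 -25000*x^3/9 dx = -3906250/729;  ∫_0^5/3 62500*x^2/81 dx = 7812500/6561.
  Sum: 31250000/15309 − 15625000/2187 + 20312500/2187 − 3906250/729 + 7812500/6561 = 781250/45927.
∫_0^5/3 u² dx = 9765625/2480058, so ||u||_L² = 3125*sqrt(42)/10206.
∫_0^5/3 (u')² dx = 781250/45927, so ||u'||_L² = 625*sqrt(14)/567.
Ratio ||u||_L² / ||u'||_L² = 5*sqrt(3)/18.
Sharp Poincaré constant on H^1_0(0, 5/3) is C_P = L/π = 5/(3*π), achieved by sin(3*π/5·x).
A polynomial bump cannot attain the sharp Poincaré constant (only the first sine eigenfunction does), so the ratio is strictly less than C_P, consistent with ||u||_L² ≤ C_P ||u'||_L².


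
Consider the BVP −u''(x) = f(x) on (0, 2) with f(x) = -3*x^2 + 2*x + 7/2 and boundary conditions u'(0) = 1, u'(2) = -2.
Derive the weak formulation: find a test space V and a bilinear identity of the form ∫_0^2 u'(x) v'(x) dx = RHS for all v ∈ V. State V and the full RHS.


V = H^1(0, 2) (v unrestricted at boundary; u is determined up to an additive constant); weak form: ∫_0^2 u'v' dx = ∫_0^2 (-3*x^2 + 2*x + 7/2) v dx − 2·v(2) − v(0) for all v ∈ V.

Multiply both sides by a test function v and integrate from 0 to 2:
  ∫_0^2 −u''(x) v(x) dx = ∫_0^2 f(x) v(x) dx.
Integrate the LHS by parts once:
  ∫_0^2 −u'' v dx = −[u'(x) v(x)]_0^2 + ∫_0^2 u'(x) v'(x) dx.
Thus ∫_0^2 u'(x) v'(x) dx = ∫_0^2 f(x) v(x) dx + [u'(x) v(x)]_0^2.
Choose V so that boundary terms are either known or forced to vanish.
u has inhomogeneous Neumann u'(0) = 1, u'(2) = -2. [u' v]_0^2 = (-2)·v(2) − (1)·v(0) = − 2·v(2) − v(0). Take V = H^1(0, 2); boundary term becomes part of RHS.
Weak formulation: find u (satisfying any essential BC) such that ∫_0^2 u'(x) v'(x) dx = ∫_0^2 f v dx − 2·v(2) − v(0) for all v ∈ V (Neumann data are natural BCs: they enter the RHS as boundary terms).
Substituting f(x) = -3*x^2 + 2*x + 7/2, the right-hand side is ∫_0^2 (-3*x^2 + 2*x + 7/2) v dx − 2·v(2) − v(0).
Compatibility check (pure Neumann): taking v ≡ 1 ∈ V gives 0 = ∫_0^2 f dx + (-2) − (1), i.e. ∫_0^2 f dx must equal u'(0) − u'(2) = 3. Indeed ∫_0^2 (-3*x^2 + 2*x + 7/2) dx = 3, so the data are compatible. The solution is then unique only up to an additive constant (fix it e.g. by requiring ∫_0^2 u dx = 0).


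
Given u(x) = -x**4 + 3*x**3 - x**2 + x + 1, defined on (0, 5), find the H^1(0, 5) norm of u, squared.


||u||_{H^1}^2 = 19003595/252

The H^1 norm (squared) on an interval (0, L) is
  ||u||_{H^1}^2 = ∫_0^L u(x)^2 dx + ∫_0^L u'(x)^2 dx.
Compute u'(x) = -4*x**3 + 9*x**2 - 2*x + 1.
Then u(x)^2 = x**8 - 6*x**7 + 11*x**6 - 8*x**5 + 5*x**4 + 4*x**3 - x**2 + 2*x + 1 and u'(x)^2 = 16*x**6 - 72*x**5 + 97*x**4 - 44*x**3 + 22*x**2 - 4*x + 1.
Integrate each monomial from 0 to 5 using ∫_0^5 c·x^n dx = c·5^(n+1)/(n+1):
  ∫_0^5 u(x)^2 dx = ∫_0^5 (x^8 - 6*x^7 + 11*x^6 - 8*x^5 + 5*x^4 + 4*x^3 - x^2 + 2*x + 1) dx. Term by term:
    ∫_0^5 x^8 dx = 1953125/9;  ∫_0^5 -6*x^7 dx = -1171875/4;  ∫_0^5 11*x^6 dx = 859375/7;
    ∫_0^5 -8*x^5 dx = -62500/3;  ∫_0^5 5*x^4 dx = 3125;  ∫_0^5 4*x^3 dx = 625;
    ∫_0^5 -x^2 dx = -125/3;  ∫_0^5 2*x dx = 25;  ∫_0^5 1 dx = 5.
  Sum: 1953125/9 − 1171875/4 + 859375/7 − 62500/3 + 3125 + 625 − 125/3 + 25 + 5 = 7488935/252.
  ∫_0^5 u'(x)^2 dx = ∫_0^5 (16*x^6 - 72*x^5 + 97*x^4 - 44*x^3 + 22*x^2 - 4*x + 1) dx. Term by term:
    ∫_0^5 16*x^6 dx = 1250000/7;  ∫_0^5 -72*x^5 dx = -187500;  ∫_0^5 97*x^4 dx = 60625;
    ∫_0^5 -44*x^3 dx = -6875;  ∫_0^5 22*x^2 dx = 2750/3;  ∫_0^5 -4*x dx = -50;
    ∫_0^5 1 dx = 5.
  Sum: 1250000/7 − 187500 + 60625 − 6875 + 2750/3 − 50 + 5 = 959555/21.
Adding: ||u||_{H^1}^2 = 7488935/252 + 959555/21 = 19003595/252.


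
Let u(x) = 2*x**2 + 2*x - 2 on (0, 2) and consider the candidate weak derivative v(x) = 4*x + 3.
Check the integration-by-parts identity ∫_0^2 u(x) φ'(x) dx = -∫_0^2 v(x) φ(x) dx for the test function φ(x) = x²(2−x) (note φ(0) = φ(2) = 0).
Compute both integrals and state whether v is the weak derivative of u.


LHS = -136/15, RHS = -52/5. No, v is not the weak derivative of u.

u(x) = 2*x**2 + 2*x - 2, classical derivative u'(x) = 4*x + 2.
φ(x) = x²(2−x), so φ'(x) = x*(4 - 3*x).
Note φ(0) = φ(2) = 0, so the boundary term u·φ vanishes.
LHS = ∫_0^2 u(x) φ'(x) dx = ∫_0^2 (-6*x^4 + 2*x^3 + 14*x^2 - 8*x) dx. Term by term:
  ∫_0^2 -6*x^4 dx = -192/5;  ∫_0^2 2*x^3 dx = 8;  ∫_0^2 14*x^2 dx = 112/3;
  ∫_0^2 -8*x dx = -16.
Sum: -192/5 + 8 + 112/3 − 16 = -136/15.
So LHS = -136/15.
∫_0^2 v(x) φ(x) dx = ∫_0^2 (-4*x^4 + 5*x^3 + 6*x^2) dx. Term by term:
  ∫_0^2 -4*x^4 dx = -128/5;  ∫_0^2 5*x^3 dx = 20;  ∫_0^2 6*x^2 dx = 16.
Sum: -128/5 + 20 + 16 = 52/5.
So RHS = -∫_0^2 v(x) φ(x) dx = -52/5.
LHS − RHS = 4/3 ≠ 0, so the identity fails.
(For a valid weak derivative the identity must hold for EVERY test function, in particular this one. The failure shows v is NOT the weak derivative of u.)
Correct weak derivative would be u'(x) = 4*x + 2.


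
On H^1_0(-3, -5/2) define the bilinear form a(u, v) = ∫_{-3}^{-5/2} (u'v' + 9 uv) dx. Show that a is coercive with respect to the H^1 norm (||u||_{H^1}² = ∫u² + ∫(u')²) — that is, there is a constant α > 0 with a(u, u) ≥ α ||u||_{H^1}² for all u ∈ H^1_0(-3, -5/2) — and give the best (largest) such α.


α = 1

Coercivity of a(·,·) on H^1_0(-3, -5/2) means a(u, u) ≥ α ||u||_{H^1}² for every u ∈ H^1_0.
The interval has length L = 1/2, and Poincaré/coercivity depend only on L. Here a(u, u) = ∫(u')² + (9)·∫u².
Here c = 9 ≥ 1, so a(u,u) = ∫(u')² + c∫u² ≥ ∫(u')² + ∫u² = ||u||_{H^1}², i.e. α = 1 works. No larger α is possible: a(u,u) ≥ α||u||_{H^1}² means (1−α)∫(u')² ≥ (α−c)∫u², and for the modes u_n = sin(nπ(x−x₀)/L) (x₀ the left endpoint) one has ∫u_n²/∫(u_n')² = (L/(nπ))² → 0, so a(u_n,u_n)/||u_n||_{H^1}² → 1. Hence the optimal constant is α = 1.
Therefore α = 1.


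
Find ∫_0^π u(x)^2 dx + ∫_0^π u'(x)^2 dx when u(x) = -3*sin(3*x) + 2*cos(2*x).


||u||_{H^1(0,π)}^2 = -72 + 55*π

u'(x) = -4*sin(2*x) - 9*cos(3*x).
Expand u² and (u')² and integrate term by term on (0, π), using: for integers n ≥ 1, ∫_0^π sin²(nx) dx = ∫_0^π cos²(nx) dx = π/2; for n ≠ n', ∫_0^π sin(nx)sin(n'x) dx = ∫_0^π cos(nx)cos(n'x) dx = 0; and by product-to-sum, ∫_0^π sin(nx)cos(n'x) dx = ½∫_0^π [sin((n+n')x) + sin((n−n')x)] dx, which is 0 when n+n' is even and 2n/(n²−n'²) when n+n' is odd (it need not vanish on (0, π)).
  u² squared terms: (-3)²·∫sin(3x)² dx = 9·π/2 = 9*π/2;  (2)²·∫cos(2x)² dx = 4·π/2 = 2*π.
  u² cross terms: 2·(-3)·(2)·∫sin(3x)·cos(2x) dx = -12·(6/5) = -72/5.
  So ∫_0^π u² dx = 9*π/2 + 2*π − 72/5 = -72/5 + 13*π/2.
  (u')² squared terms: (-9)²·∫cos(3x)² dx = 81·π/2 = 81*π/2;  (-4)²·∫sin(2x)² dx = 16·π/2 = 8*π.
  (u')² cross terms: 2·(-9)·(-4)·∫cos(3x)·sin(2x) dx = 72·(-4/5) = -288/5.
  So ∫_0^π (u')² dx = 81*π/2 + 8*π − 288/5 = -288/5 + 97*π/2.
||u||_{H^1}^2 = (-72/5 + 13*π/2) + (-288/5 + 97*π/2) = -72 + 55*π.


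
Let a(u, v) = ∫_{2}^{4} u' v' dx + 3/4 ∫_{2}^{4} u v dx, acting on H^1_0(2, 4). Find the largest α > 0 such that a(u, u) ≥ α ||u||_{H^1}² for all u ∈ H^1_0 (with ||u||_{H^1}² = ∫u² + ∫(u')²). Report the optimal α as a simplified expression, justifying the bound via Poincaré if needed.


α = (3 + π^2)/(4 + π^2)

Coercivity of a(·,·) on H^1_0(2, 4) means a(u, u) ≥ α ||u||_{H^1}² for every u ∈ H^1_0.
The interval has length L = 2, and Poincaré/coercivity depend only on L. Here a(u, u) = ∫(u')² + (3/4)·∫u².
Here 0 < c = 3/4 < 1. The condition a(u,u) ≥ α||u||_{H^1}² reads (1−α)∫(u')² ≥ (α−c)∫u². Any admissible α is ≤ 1 (rapidly oscillating u have ∫u²/∫(u')² → 0), and α = 1 would force 0 ≥ (1−c)∫u², impossible since c < 1; so 1−α > 0. By the sharp Poincaré inequality on H^1_0 of an interval of length L, ∫(u')² ≥ (π/L)²∫u² with equality for the first sine mode sin(π(x−x₀)/L) (x₀ the left endpoint), so the inequality holds for all u iff (1−α)(π/L)² ≥ α − c, i.e. α ≤ ((π/L)² + c)/((π/L)² + 1) = (1 + c(L/π)²)/(1 + (L/π)²). With (π/L)² = π^2/4 and c = 3/4, the largest admissible constant is α = ((π/L)² + c)/((π/L)² + 1).
Simplifying, α = (3 + π^2)/(4 + π^2).


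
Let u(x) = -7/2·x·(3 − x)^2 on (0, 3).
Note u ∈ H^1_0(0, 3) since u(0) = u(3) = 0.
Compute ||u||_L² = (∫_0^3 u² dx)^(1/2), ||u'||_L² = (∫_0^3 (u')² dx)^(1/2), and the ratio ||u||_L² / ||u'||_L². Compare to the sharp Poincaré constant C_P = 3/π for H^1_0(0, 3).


||u||_L² / ||u'||_L² = 3*sqrt(14)/14 < C_P = 3/π.

u(x) = -7/2·x·(3 − x)^2, so u'(x) = 21*(1 - x)*(x - 3)/2.
u(x) = -7/2·x·(3 − x)^2 vanishes at x = 0 and x = 3, so u ∈ H^1_0(0, 3). Differentiate via the product rule and integrate the resulting polynomials term by term.
  ∫_0^3 u² dx = ∫_0^3 (49*x^6/4 - 147*x^5 + 1323*x^4/2 - 1323*x^3 + 3969*x^2/4) dx. Term by term:
    ∫_0^3 49*x^6/4 dx = 15309/4;  ∫_0^3 -147*x^5 dx = -35721/2;  ∫_0^3 1323*x^4/2 dx = 321489/10;
    ∫_0^3 -1323*x^3 dx = -107163/4;  ∫_0^3 3969*x^2/4 dx = 35721/4.
  Sum: 15309/4 − 35721/2 + 321489/10 − 107163/4 + 35721/4 = 5103/20.
  ∫_0^3 (u')² dx = ∫_0^3 (441*x^4/4 - 882*x^3 + 4851*x^2/2 - 2646*x + 3969/4) dx. Term by term:
    ∫_0^3 441*x^4/4 dx = 107163/20;  ∫_0^3 -882*x^3 dx = -35721/2;  ∫_0^3 4851*x^2/2 dx = 43659/2;
    ∫_0^3 -2646*x dx = -11907;  ∫_0^3 3969/4 dx = 11907/4.
  Sum: 107163/20 − 35721/2 + 43659/2 − 11907 + 11907/4 = 3969/10.
∫_0^3 u² dx = 5103/20, so ||u||_L² = 27*sqrt(35)/10.
∫_0^3 (u')² dx = 3969/10, so ||u'||_L² = 63*sqrt(10)/10.
Ratio ||u||_L² / ||u'||_L² = 3*sqrt(14)/14.
Sharp Poincaré constant on H^1_0(0, 3) is C_P = L/π = 3/π, achieved by sin(π/3·x).
A polynomial bump cannot attain the sharp Poincaré constant (only the first sine eigenfunction does), so the ratio is strictly less than C_P, consistent with ||u||_L² ≤ C_P ||u'||_L².


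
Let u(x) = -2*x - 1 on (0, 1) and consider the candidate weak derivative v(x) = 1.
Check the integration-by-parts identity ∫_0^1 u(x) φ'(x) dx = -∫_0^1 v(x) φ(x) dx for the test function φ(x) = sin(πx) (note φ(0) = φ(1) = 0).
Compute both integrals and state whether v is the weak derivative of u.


LHS = 4/π, RHS = -2/π. No, v is not the weak derivative of u.

u(x) = -2*x - 1, classical derivative u'(x) = -2.
φ(x) = sin(πx), so φ'(x) = π*cos(π*x).
Note φ(0) = φ(1) = 0, so the boundary term u·φ vanishes.
LHS = ∫_0^1 u(x) φ'(x) dx = ∫_0^1 (-2*π*x*cos(π*x) - π*cos(π*x)) dx. Term by term:
  ∫_0^1 -π*cos(π*x) dx = 0;  ∫_0^1 -2*π*x*cos(π*x) dx = 4/π.
Sum: 0 + 4/π = 4/π.
So LHS = 4/π.
∫_0^1 v(x) φ(x) dx = ∫_0^1 (sin(π*x)) dx. Term by term:
  ∫_0^1 sin(π*x) dx = 2/π.
So RHS = -∫_0^1 v(x) φ(x) dx = -2/π.
LHS − RHS = 6/π ≠ 0, so the identity fails.
(For a valid weak derivative the identity must hold for EVERY test function, in particular this one. The failure shows v is NOT the weak derivative of u.)
Correct weak derivative would be u'(x) = -2.


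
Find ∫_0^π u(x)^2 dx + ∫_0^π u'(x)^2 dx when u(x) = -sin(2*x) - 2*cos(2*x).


||u||_{H^1(0,π)}^2 = 25*π/2

u'(x) = 4*sin(2*x) - 2*cos(2*x).
Expand u² and (u')² and integrate term by term on (0, π), using: for integers n ≥ 1, ∫_0^π sin²(nx) dx = ∫_0^π cos²(nx) dx = π/2; for n ≠ n', ∫_0^π sin(nx)sin(n'x) dx = ∫_0^π cos(nx)cos(n'x) dx = 0; and by product-to-sum, ∫_0^π sin(nx)cos(n'x) dx = ½∫_0^π [sin((n+n')x) + sin((n−n')x)] dx, which is 0 when n+n' is even and 2n/(n²−n'²) when n+n' is odd (it need not vanish on (0, π)).
  u² squared terms: (-1)²·∫sin(2x)² dx = 1·π/2 = π/2;  (-2)²·∫cos(2x)² dx = 4·π/2 = 2*π.
  u² cross terms: 2·(-1)·(-2)·∫sin(2x)·cos(2x) dx = 4·(0) = 0.
  So ∫_0^π u² dx = π/2 + 2*π + 0 = 5*π/2.
  (u')² squared terms: (-2)²·∫cos(2x)² dx = 4·π/2 = 2*π;  (4)²·∫sin(2x)² dx = 16·π/2 = 8*π.
  (u')² cross terms: 2·(-2)·(4)·∫cos(2x)·sin(2x) dx = -16·(0) = 0.
  So ∫_0^π (u')² dx = 2*π + 8*π + 0 = 10*π.
||u||_{H^1}^2 = (5*π/2) + (10*π) = 25*π/2.


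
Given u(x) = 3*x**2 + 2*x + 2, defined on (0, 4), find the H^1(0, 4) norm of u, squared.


||u||_{H^1}^2 = 60128/15

The H^1 norm (squared) on an interval (0, L) is
  ||u||_{H^1}^2 = ∫_0^L u(x)^2 dx + ∫_0^L u'(x)^2 dx.
Compute u'(x) = 6*x + 2.
Then u(x)^2 = 9*x**4 + 12*x**3 + 16*x**2 + 8*x + 4 and u'(x)^2 = 36*x**2 + 24*x + 4.
Integrate each monomial from 0 to 4 using ∫_0^4 c·x^n dx = c·4^(n+1)/(n+1):
  ∫_0^4 u(x)^2 dx = ∫_0^4 (9*x^4 + 12*x^3 + 16*x^2 + 8*x + 4) dx. Term by term:
    ∫_0^4 9*x^4 dx = 9216/5;  ∫_0^4 12*x^3 dx = 768;  ∫_0^4 16*x^2 dx = 1024/3;
    ∫_0^4 8*x dx = 64;  ∫_0^4 4 dx = 16.
  Sum: 9216/5 + 768 + 1024/3 + 64 + 16 = 45488/15.
  ∫_0^4 u'(x)^2 dx = ∫_0^4 (36*x^2 + 24*x + 4) dx. Term by term:
    ∫_0^4 36*x^2 dx = 768;  ∫_0^4 24*x dx = 192;  ∫_0^4 4 dx = 16.
  Sum: 768 + 192 + 16 = 976.
Adding: ||u||_{H^1}^2 = 45488/15 + 976 = 60128/15.


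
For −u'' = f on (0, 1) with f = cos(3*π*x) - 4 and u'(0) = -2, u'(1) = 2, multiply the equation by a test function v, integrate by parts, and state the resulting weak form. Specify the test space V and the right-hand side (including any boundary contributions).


V = H^1(0, 1) (v unrestricted at boundary; u is determined up to an additive constant); weak form: ∫_0^1 u'v' dx = ∫_0^1 (cos(3*π*x) - 4) v dx + 2·v(1) + 2·v(0) for all v ∈ V.

Multiply both sides by a test function v and integrate from 0 to 1:
  ∫_0^1 −u''(x) v(x) dx = ∫_0^1 f(x) v(x) dx.
Integrate the LHS by parts once:
  ∫_0^1 −u'' v dx = −[u'(x) v(x)]_0^1 + ∫_0^1 u'(x) v'(x) dx.
Thus ∫_0^1 u'(x) v'(x) dx = ∫_0^1 f(x) v(x) dx + [u'(x) v(x)]_0^1.
Choose V so that boundary terms are either known or forced to vanish.
u has inhomogeneous Neumann u'(0) = -2, u'(1) = 2. [u' v]_0^1 = (2)·v(1) − (-2)·v(0) = 2·v(1) + 2·v(0). Take V = H^1(0, 1); boundary term becomes part of RHS.
Weak formulation: find u (satisfying any essential BC) such that ∫_0^1 u'(x) v'(x) dx = ∫_0^1 f v dx + 2·v(1) + 2·v(0) for all v ∈ V (Neumann data are natural BCs: they enter the RHS as boundary terms).
Substituting f(x) = cos(3*π*x) - 4, the right-hand side is ∫_0^1 (cos(3*π*x) - 4) v dx + 2·v(1) + 2·v(0).
Compatibility check (pure Neumann): taking v ≡ 1 ∈ V gives 0 = ∫_0^1 f dx + (2) − (-2), i.e. ∫_0^1 f dx must equal u'(0) − u'(1) = -4. Indeed ∫_0^1 (cos(3*π*x) - 4) dx = -4, so the data are compatible. The solution is then unique only up to an additive constant (fix it e.g. by requiring ∫_0^1 u dx = 0).


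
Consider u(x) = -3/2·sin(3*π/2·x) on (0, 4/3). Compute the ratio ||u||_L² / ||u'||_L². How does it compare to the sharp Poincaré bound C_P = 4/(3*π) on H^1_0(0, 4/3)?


||u||_L² / ||u'||_L² = 2/(3*π) < C_P = 4/(3*π).

u(x) = -3/2·sin(3*π/2·x), so u'(x) = -9*π*cos(3*π*x/2)/4.
Writing u(x) = A·sin(kπx/L) with A = -3/2 and k = 2, use ∫_0^L sin²(kπx/L) dx = L/2 and ∫_0^L cos²(kπx/L) dx = L/2.
u² = 9/4·sin²(3*π/2·x) and (u')² = 81*π^2/16·cos²(3*π/2·x), and each of sin², cos² integrates to L/2 = 2/3 over (0, 4/3).
∫_0^4/3 u² dx = 3/2, so ||u||_L² = sqrt(6)/2.
∫_0^4/3 (u')² dx = 27*π^2/8, so ||u'||_L² = 3*sqrt(6)*π/4.
Ratio ||u||_L² / ||u'||_L² = 2/(3*π).
Sharp Poincaré constant on H^1_0(0, 4/3) is C_P = L/π = 4/(3*π), achieved by sin(3*π/4·x).
This is the k = 2 harmonic; the ratio L/(kπ) is strictly less than C_P = L/π, consistent with the sharp inequality ||u||_L² ≤ C_P ||u'||_L².


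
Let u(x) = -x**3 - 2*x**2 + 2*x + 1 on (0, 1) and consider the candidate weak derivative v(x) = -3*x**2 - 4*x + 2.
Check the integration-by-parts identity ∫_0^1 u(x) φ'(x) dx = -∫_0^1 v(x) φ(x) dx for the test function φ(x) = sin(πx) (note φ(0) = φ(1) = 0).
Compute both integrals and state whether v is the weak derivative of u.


LHS = -12/π^3 + 3/π, RHS = -12/π^3 + 3/π. Yes, v = u' weakly.

u(x) = -x**3 - 2*x**2 + 2*x + 1, classical derivative u'(x) = -3*x**2 - 4*x + 2.
φ(x) = sin(πx), so φ'(x) = π*cos(π*x).
Note φ(0) = φ(1) = 0, so the boundary term u·φ vanishes.
LHS = ∫_0^1 u(x) φ'(x) dx = ∫_0^1 (-π*x^3*cos(π*x) - 2*π*x^2*cos(π*x) + 2*π*x*cos(π*x) + π*cos(π*x)) dx. Term by term:
  ∫_0^1 π*cos(π*x) dx = 0;  ∫_0^1 -π*x^3*cos(π*x) dx = -12/π^3 + 3/π;  ∫_0^1 -2*π*x^2*cos(π*x) dx = 4/π;
  ∫_0^1 2*π*x*cos(π*x) dx = -4/π.
Sum: 0 + -12/π^3 + 3/π + 4/π − 4/π = -12/π^3 + 3/π.
So LHS = -12/π^3 + 3/π.
∫_0^1 v(x) φ(x) dx = ∫_0^1 (-3*x^2*sin(π*x) - 4*x*sin(π*x) + 2*sin(π*x)) dx. Term by term:
  ∫_0^1 2*sin(π*x) dx = 4/π;  ∫_0^1 -4*x*sin(π*x) dx = -4/π;  ∫_0^1 -3*x^2*sin(π*x) dx = -3/π + 12/π^3.
Sum: 4/π − 4/π + -3/π + 12/π^3 = -3/π + 12/π^3.
So RHS = -∫_0^1 v(x) φ(x) dx = -12/π^3 + 3/π.
LHS = RHS, so the identity holds for this test φ.
Moreover u is smooth here and v(x) = u'(x) = -3*x**2 - 4*x + 2 pointwise, so the identity holds for every test function. Hence v is the weak derivative of u.


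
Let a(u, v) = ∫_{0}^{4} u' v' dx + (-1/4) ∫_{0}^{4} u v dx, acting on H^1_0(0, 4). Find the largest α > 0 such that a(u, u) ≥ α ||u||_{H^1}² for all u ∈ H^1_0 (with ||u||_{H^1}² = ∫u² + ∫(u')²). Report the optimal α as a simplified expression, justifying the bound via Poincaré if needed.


α = (-4 + π^2)/(π^2 + 16)

Coercivity of a(·,·) on H^1_0(0, 4) means a(u, u) ≥ α ||u||_{H^1}² for every u ∈ H^1_0.
The interval has length L = 4, and Poincaré/coercivity depend only on L. Here a(u, u) = ∫(u')² + (-1/4)·∫u².
Here c = -1/4 < 0 with |c| < (π/L)² = π^2/16, so coercivity still holds. The condition a(u,u) ≥ α||u||_{H^1}² reads (1−α)∫(u')² ≥ (α−c)∫u². Any admissible α is ≤ 1 (rapidly oscillating u have ∫u²/∫(u')² → 0), and α = 1 would force 0 ≥ (1−c)∫u², impossible since c < 1; so 1−α > 0. By the sharp Poincaré inequality on H^1_0 of an interval of length L, ∫(u')² ≥ (π/L)²∫u² with equality for the first sine mode sin(π(x−x₀)/L) (x₀ the left endpoint), so the inequality holds for all u iff (1−α)(π/L)² ≥ α − c, i.e. α ≤ ((π/L)² + c)/((π/L)² + 1) = (1 + c(L/π)²)/(1 + (L/π)²). (Direct route, valid since c ≤ 0: Poincaré gives c∫u² ≥ c(L/π)²∫(u')², so a(u,u) ≥ (1 + c(L/π)²)∫(u')², while ||u||_{H^1}² ≤ (1 + (L/π)²)∫(u')²; dividing yields the same α.) With (π/L)² = π^2/16 and c = -1/4, the largest admissible constant is α = ((π/L)² + c)/((π/L)² + 1).
Simplifying, α = (-4 + π^2)/(π^2 + 16).


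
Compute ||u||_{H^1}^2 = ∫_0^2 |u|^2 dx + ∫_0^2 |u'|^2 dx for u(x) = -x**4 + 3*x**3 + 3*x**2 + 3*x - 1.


||u||_{H^1}^2 = 214552/315

The H^1 norm (squared) on an interval (0, L) is
  ||u||_{H^1}^2 = ∫_0^L u(x)^2 dx + ∫_0^L u'(x)^2 dx.
Compute u'(x) = -4*x**3 + 9*x**2 + 6*x + 3.
Then u(x)^2 = x**8 - 6*x**7 + 3*x**6 + 12*x**5 + 29*x**4 + 12*x**3 + 3*x**2 - 6*x + 1 and u'(x)^2 = 16*x**6 - 72*x**5 + 33*x**4 + 84*x**3 + 90*x**2 + 36*x + 9.
Integrate each monomial from 0 to 2 using ∫_0^2 c·x^n dx = c·2^(n+1)/(n+1):
  ∫_0^2 u(x)^2 dx = ∫_0^2 (x^8 - 6*x^7 + 3*x^6 + 12*x^5 + 29*x^4 + 12*x^3 + 3*x^2 - 6*x + 1) dx. Term by term:
    ∫_0^2 x^8 dx = 512/9;  ∫_0^2 -6*x^7 dx = -192;  ∫_0^2 3*x^6 dx = 384/7;
    ∫_0^2 12*x^5 dx = 128;  ∫_0^2 29*x^4 dx = 928/5;  ∫_0^2 12*x^3 dx = 48;
    ∫_0^2 3*x^2 dx = 8;  ∫_0^2 -6*x dx = -12;  ∫_0^2 1 dx = 2.
  Sum: 512/9 − 192 + 384/7 + 128 + 928/5 + 48 + 8 − 12 + 2 = 87994/315.
  ∫_0^2 u'(x)^2 dx = ∫_0^2 (16*x^6 - 72*x^5 + 33*x^4 + 84*x^3 + 90*x^2 + 36*x + 9) dx. Term by term:
    ∫_0^2 16*x^6 dx = 2048/7;  ∫_0^2 -72*x^5 dx = -768;  ∫_0^2 33*x^4 dx = 1056/5;
    ∫_0^2 84*x^3 dx = 336;  ∫_0^2 90*x^2 dx = 240;  ∫_0^2 36*x dx = 72;
    ∫_0^2 9 dx = 18.
  Sum: 2048/7 − 768 + 1056/5 + 336 + 240 + 72 + 18 = 14062/35.
Adding: ||u||_{H^1}^2 = 87994/315 + 14062/35 = 214552/315.


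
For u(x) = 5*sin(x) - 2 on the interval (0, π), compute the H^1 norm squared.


||u||_{H^1(0,π)}^2 = -40 + 29*π

u'(x) = 5*cos(x).
Expand u² and (u')² and integrate term by term on (0, π), using: for integers n ≥ 1, ∫_0^π sin²(nx) dx = ∫_0^π cos²(nx) dx = π/2; for n ≠ n', ∫_0^π sin(nx)sin(n'x) dx = ∫_0^π cos(nx)cos(n'x) dx = 0; and by product-to-sum, ∫_0^π sin(nx)cos(n'x) dx = ½∫_0^π [sin((n+n')x) + sin((n−n')x)] dx, which is 0 when n+n' is even and 2n/(n²−n'²) when n+n' is odd (it need not vanish on (0, π)). For the constant mode: ∫_0^π 1 dx = π, ∫_0^π cos(nx) dx = 0, ∫_0^π sin(nx) dx = (1−(−1)^n)/n.
  u² squared terms: (-2)²·∫1 dx = 4·π = 4*π;  (5)²·∫sin(x)² dx = 25·π/2 = 25*π/2.
  u² cross terms: 2·(-2)·(5)·∫1·sin(x) dx = -20·(2) = -40.
  So ∫_0^π u² dx = 4*π + 25*π/2 − 40 = -40 + 33*π/2.
  (u')² squared terms: (5)²·∫cos(x)² dx = 25·π/2 = 25*π/2.
  So ∫_0^π (u')² dx = 25*π/2.
||u||_{H^1}^2 = (-40 + 33*π/2) + (25*π/2) = -40 + 29*π.


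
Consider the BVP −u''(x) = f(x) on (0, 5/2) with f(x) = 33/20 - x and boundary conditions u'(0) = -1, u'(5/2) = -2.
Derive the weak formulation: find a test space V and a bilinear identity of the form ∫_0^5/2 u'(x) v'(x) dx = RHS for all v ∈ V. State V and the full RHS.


V = H^1(0, 5/2) (v unrestricted at boundary; u is determined up to an additive constant); weak form: ∫_0^5/2 u'v' dx = ∫_0^5/2 (33/20 - x) v dx − 2·v(5/2) + v(0) for all v ∈ V.

Multiply both sides by a test function v and integrate from 0 to 5/2:
  ∫_0^5/2 −u''(x) v(x) dx = ∫_0^5/2 f(x) v(x) dx.
Integrate the LHS by parts once:
  ∫_0^5/2 −u'' v dx = −[u'(x) v(x)]_0^5/2 + ∫_0^5/2 u'(x) v'(x) dx.
Thus ∫_0^5/2 u'(x) v'(x) dx = ∫_0^5/2 f(x) v(x) dx + [u'(x) v(x)]_0^5/2.
Choose V so that boundary terms are either known or forced to vanish.
u has inhomogeneous Neumann u'(0) = -1, u'(5/2) = -2. [u' v]_0^5/2 = (-2)·v(5/2) − (-1)·v(0) = − 2·v(5/2) + v(0). Take V = H^1(0, 5/2); boundary term becomes part of RHS.
Weak formulation: find u (satisfying any essential BC) such that ∫_0^5/2 u'(x) v'(x) dx = ∫_0^5/2 f v dx − 2·v(5/2) + v(0) for all v ∈ V (Neumann data are natural BCs: they enter the RHS as boundary terms).
Substituting f(x) = 33/20 - x, the right-hand side is ∫_0^5/2 (33/20 - x) v dx − 2·v(5/2) + v(0).
Compatibility check (pure Neumann): taking v ≡ 1 ∈ V gives 0 = ∫_0^5/2 f dx + (-2) − (-1), i.e. ∫_0^5/2 f dx must equal u'(0) − u'(5/2) = 1. Indeed ∫_0^5/2 (33/20 - x) dx = 1, so the data are compatible. The solution is then unique only up to an additive constant (fix it e.g. by requiring ∫_0^5/2 u dx = 0).


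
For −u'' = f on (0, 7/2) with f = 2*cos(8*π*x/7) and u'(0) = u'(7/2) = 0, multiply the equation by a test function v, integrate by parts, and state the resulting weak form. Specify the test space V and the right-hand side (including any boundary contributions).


V = H^1(0, 7/2) (no boundary constraint on v; u is determined up to an additive constant); weak form: ∫_0^7/2 u'v' dx = ∫_0^7/2 (2*cos(8*π*x/7)) v dx for all v ∈ V.

Multiply both sides by a test function v and integrate from 0 to 7/2:
  ∫_0^7/2 −u''(x) v(x) dx = ∫_0^7/2 f(x) v(x) dx.
Integrate the LHS by parts once:
  ∫_0^7/2 −u'' v dx = −[u'(x) v(x)]_0^7/2 + ∫_0^7/2 u'(x) v'(x) dx.
Thus ∫_0^7/2 u'(x) v'(x) dx = ∫_0^7/2 f(x) v(x) dx + [u'(x) v(x)]_0^7/2.
Choose V so that boundary terms are either known or forced to vanish.
u has homogeneous Neumann: u'(0) = u'(7/2) = 0. So [u' v]_0^7/2 = 0·v(7/2) − 0·v(0) = 0 for any v; take V = H^1(0, 7/2).
Weak formulation: find u (satisfying any essential BC) such that ∫_0^7/2 u'(x) v'(x) dx = ∫_0^7/2 f v dx for all v ∈ V (homogeneous Neumann, so boundary terms vanish).
Substituting f(x) = 2*cos(8*π*x/7), the right-hand side is ∫_0^7/2 (2*cos(8*π*x/7)) v dx.
Compatibility check (pure Neumann): taking v ≡ 1 ∈ V gives 0 = ∫_0^7/2 f dx + (0) − (0), i.e. ∫_0^7/2 f dx must equal u'(0) − u'(7/2) = 0. Indeed ∫_0^7/2 (2*cos(8*π*x/7)) dx = 0, so the data are compatible. The solution is then unique only up to an additive constant (fix it e.g. by requiring ∫_0^7/2 u dx = 0).


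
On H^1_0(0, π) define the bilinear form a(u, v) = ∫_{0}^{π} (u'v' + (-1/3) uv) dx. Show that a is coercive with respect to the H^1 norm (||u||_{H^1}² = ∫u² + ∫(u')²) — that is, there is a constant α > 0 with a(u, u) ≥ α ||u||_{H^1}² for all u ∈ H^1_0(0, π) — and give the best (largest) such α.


α = 1/3

Coercivity of a(·,·) on H^1_0(0, π) means a(u, u) ≥ α ||u||_{H^1}² for every u ∈ H^1_0.
The interval has length L = π, and Poincaré/coercivity depend only on L. Here a(u, u) = ∫(u')² + (-1/3)·∫u².
Here c = -1/3 < 0 with |c| < (π/L)² = 1, so coercivity still holds. The condition a(u,u) ≥ α||u||_{H^1}² reads (1−α)∫(u')² ≥ (α−c)∫u². Any admissible α is ≤ 1 (rapidly oscillating u have ∫u²/∫(u')² → 0), and α = 1 would force 0 ≥ (1−c)∫u², impossible since c < 1; so 1−α > 0. By the sharp Poincaré inequality on H^1_0 of an interval of length L, ∫(u')² ≥ (π/L)²∫u² with equality for the first sine mode sin(π(x−x₀)/L) (x₀ the left endpoint), so the inequality holds for all u iff (1−α)(π/L)² ≥ α − c, i.e. α ≤ ((π/L)² + c)/((π/L)² + 1) = (1 + c(L/π)²)/(1 + (L/π)²). (Direct route, valid since c ≤ 0: Poincaré gives c∫u² ≥ c(L/π)²∫(u')², so a(u,u) ≥ (1 + c(L/π)²)∫(u')², while ||u||_{H^1}² ≤ (1 + (L/π)²)∫(u')²; dividing yields the same α.) With (π/L)² = 1 and c = -1/3, the largest admissible constant is α = ((π/L)² + c)/((π/L)² + 1).
Simplifying, α = 1/3.


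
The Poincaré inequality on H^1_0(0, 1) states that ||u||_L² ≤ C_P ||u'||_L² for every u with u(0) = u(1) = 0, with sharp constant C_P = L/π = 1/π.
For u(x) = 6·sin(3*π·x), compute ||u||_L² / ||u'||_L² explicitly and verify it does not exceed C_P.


||u||_L² / ||u'||_L² = 1/(3*π) < C_P = 1/π.

u(x) = 6·sin(3*π·x), so u'(x) = 18*π*cos(3*π*x).
Writing u(x) = A·sin(kπx/L) with A = 6 and k = 3, use ∫_0^L sin²(kπx/L) dx = L/2 and ∫_0^L cos²(kπx/L) dx = L/2.
u² = 36·sin²(3*π·x) and (u')² = 324*π^2·cos²(3*π·x), and each of sin², cos² integrates to L/2 = 1/2 over (0, 1).
∫_0^1 u² dx = 18, so ||u||_L² = 3*sqrt(2).
∫_0^1 (u')² dx = 162*π^2, so ||u'||_L² = 9*sqrt(2)*π.
Ratio ||u||_L² / ||u'||_L² = 1/(3*π).
Sharp Poincaré constant on H^1_0(0, 1) is C_P = L/π = 1/π, achieved by sin(π·x).
This is the k = 3 harmonic; the ratio L/(kπ) is strictly less than C_P = L/π, consistent with the sharp inequality ||u||_L² ≤ C_P ||u'||_L².


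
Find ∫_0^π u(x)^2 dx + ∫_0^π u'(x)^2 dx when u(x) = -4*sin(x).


||u||_{H^1(0,π)}^2 = 16*π

u'(x) = -4*cos(x).
Expand u² and (u')² and integrate term by term on (0, π), using: for integers n ≥ 1, ∫_0^π sin²(nx) dx = ∫_0^π cos²(nx) dx = π/2; for n ≠ n', ∫_0^π sin(nx)sin(n'x) dx = ∫_0^π cos(nx)cos(n'x) dx = 0; and by product-to-sum, ∫_0^π sin(nx)cos(n'x) dx = ½∫_0^π [sin((n+n')x) + sin((n−n')x)] dx, which is 0 when n+n' is even and 2n/(n²−n'²) when n+n' is odd (it need not vanish on (0, π)).
  u² squared terms: (-4)²·∫sin(x)² dx = 16·π/2 = 8*π.
  So ∫_0^π u² dx = 8*π.
  (u')² squared terms: (-4)²·∫cos(x)² dx = 16·π/2 = 8*π.
  So ∫_0^π (u')² dx = 8*π.
||u||_{H^1}^2 = (8*π) + (8*π) = 16*π.
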